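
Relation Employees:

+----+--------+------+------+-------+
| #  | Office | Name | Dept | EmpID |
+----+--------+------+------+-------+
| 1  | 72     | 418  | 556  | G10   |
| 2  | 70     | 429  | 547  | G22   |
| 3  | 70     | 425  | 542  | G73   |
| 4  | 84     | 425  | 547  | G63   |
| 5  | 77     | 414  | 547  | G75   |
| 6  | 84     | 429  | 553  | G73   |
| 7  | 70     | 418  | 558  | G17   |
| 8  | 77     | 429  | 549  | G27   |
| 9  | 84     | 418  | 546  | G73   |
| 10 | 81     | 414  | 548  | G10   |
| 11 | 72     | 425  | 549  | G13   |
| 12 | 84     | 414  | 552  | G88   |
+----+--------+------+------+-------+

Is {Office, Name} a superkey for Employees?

All 12 rows have distinct {Office, Name} values, so {Office, Name} → (all attributes) holds and {Office, Name} is a superkey.

Yes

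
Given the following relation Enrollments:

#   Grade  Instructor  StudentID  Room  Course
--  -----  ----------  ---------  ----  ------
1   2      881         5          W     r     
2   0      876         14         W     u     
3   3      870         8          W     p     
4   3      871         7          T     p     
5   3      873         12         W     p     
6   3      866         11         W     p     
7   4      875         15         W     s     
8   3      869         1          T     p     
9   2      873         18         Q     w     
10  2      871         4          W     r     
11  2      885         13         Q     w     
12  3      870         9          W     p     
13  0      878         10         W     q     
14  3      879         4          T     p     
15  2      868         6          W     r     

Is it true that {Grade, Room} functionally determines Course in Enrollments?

No

(Grade=2, Room=W): rows 1, 10, 15 → Course = r, r, r ✓
(Grade=0, Room=W): rows 2, 13 → Course takes values {u, q} — violation
(Grade=3, Room=W): rows 3, 5, 6, 12 → Course = p, p, p, p ✓
(Grade=3, Room=T): rows 4, 8, 14 → Course = p, p, p ✓
(Grade=4, Room=W): row 7 → Course = s ✓
(Grade=2, Room=Q): rows 9, 11 → Course = w, w ✓
Two rows agree on {Grade, Room} but differ on Course, so {Grade, Room} → Course does not hold.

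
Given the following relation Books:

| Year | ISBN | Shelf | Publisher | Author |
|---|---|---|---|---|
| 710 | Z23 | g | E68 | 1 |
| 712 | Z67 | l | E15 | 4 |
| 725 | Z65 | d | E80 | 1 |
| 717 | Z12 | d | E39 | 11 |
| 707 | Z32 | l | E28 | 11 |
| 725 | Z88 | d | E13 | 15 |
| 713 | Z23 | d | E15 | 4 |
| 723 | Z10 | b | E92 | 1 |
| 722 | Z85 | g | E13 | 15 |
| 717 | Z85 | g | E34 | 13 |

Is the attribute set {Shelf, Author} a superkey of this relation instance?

All 10 rows have distinct {Shelf, Author} values, so {Shelf, Author} → (all attributes) holds and {Shelf, Author} is a superkey.

Yes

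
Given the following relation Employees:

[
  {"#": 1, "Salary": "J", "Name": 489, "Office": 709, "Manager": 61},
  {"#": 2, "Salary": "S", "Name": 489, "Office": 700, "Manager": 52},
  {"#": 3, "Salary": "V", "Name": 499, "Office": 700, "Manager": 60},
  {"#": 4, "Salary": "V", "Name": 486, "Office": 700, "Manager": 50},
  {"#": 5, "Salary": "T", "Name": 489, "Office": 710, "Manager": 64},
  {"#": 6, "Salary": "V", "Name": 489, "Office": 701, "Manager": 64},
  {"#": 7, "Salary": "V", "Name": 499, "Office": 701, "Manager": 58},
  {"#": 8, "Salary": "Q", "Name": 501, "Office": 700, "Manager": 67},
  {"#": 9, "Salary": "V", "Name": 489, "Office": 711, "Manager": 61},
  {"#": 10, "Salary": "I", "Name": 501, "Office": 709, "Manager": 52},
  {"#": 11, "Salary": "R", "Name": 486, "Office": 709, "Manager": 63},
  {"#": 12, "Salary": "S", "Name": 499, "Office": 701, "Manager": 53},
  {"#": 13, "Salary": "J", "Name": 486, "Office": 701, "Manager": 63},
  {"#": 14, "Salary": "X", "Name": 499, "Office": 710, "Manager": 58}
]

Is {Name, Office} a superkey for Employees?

Rows 7 and 12 have the same {Name, Office} value (Name=499, Office=701) but are distinct tuples, so {Name, Office} does not determine every attribute — not a superkey.

No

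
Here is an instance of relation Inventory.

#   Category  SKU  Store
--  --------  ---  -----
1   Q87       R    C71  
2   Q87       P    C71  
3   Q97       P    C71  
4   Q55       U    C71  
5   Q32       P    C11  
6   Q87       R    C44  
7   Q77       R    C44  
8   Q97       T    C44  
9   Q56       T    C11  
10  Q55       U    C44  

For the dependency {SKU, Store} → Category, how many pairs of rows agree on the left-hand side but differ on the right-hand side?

2

(SKU=P, Store=C71): violating pairs (2,3) — 1 pair.
(SKU=R, Store=C44): violating pairs (6,7) — 1 pair.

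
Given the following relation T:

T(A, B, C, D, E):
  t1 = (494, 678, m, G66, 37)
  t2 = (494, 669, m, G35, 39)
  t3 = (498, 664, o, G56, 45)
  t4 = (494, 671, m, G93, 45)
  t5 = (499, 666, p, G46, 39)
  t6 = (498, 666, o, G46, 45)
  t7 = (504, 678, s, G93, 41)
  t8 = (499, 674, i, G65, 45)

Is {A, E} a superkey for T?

Rows 3 and 6 have the same {A, E} value (A=498, E=45) but are distinct tuples, so {A, E} does not determine every attribute — not a superkey.

No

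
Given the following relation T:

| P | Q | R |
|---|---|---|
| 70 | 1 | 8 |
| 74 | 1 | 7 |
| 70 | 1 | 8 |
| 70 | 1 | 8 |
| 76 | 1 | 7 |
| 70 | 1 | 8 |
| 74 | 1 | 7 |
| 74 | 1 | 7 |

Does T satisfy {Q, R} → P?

(Q=1, R=8): 4 rows → P = 70, 70, 70, 70 ✓
(Q=1, R=7): 4 rows → P takes values {74, 76} — violation
Two rows agree on {Q, R} but differ on P, so {Q, R} → P does not hold.

No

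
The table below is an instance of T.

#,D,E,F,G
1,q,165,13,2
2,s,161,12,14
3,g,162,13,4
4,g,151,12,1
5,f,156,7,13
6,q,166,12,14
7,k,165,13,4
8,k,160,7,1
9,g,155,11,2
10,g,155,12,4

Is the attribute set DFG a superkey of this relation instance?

Yes

All 10 rows have distinct DFG values, so DFG → (all attributes) holds and DFG is a superkey.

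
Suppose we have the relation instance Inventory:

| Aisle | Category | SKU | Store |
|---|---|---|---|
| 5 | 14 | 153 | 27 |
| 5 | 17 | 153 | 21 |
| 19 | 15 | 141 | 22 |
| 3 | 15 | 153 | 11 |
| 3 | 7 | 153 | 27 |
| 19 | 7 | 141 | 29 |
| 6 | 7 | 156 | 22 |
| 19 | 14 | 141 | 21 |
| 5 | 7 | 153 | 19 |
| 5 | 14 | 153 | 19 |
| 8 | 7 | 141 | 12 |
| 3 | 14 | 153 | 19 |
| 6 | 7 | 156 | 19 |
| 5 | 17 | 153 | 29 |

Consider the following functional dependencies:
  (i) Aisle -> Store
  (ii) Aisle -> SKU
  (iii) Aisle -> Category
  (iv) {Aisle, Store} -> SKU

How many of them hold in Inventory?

2

(i) Aisle -> Store: Aisle=5: 5 rows → Store takes values {27, 21, 19, 29} — violation; Aisle=19: 3 rows → Store takes values {22, 29, 21} — violation; Aisle=3: 3 rows → Store takes values {11, 27, 19} — violation; Aisle=6: 2 rows → Store takes values {22, 19} — violation — fails.
(ii) Aisle -> SKU: every LHS value maps to a single RHS value — holds.
(iii) Aisle -> Category: Aisle=5: 5 rows → Category takes values {14, 17, 7} — violation; Aisle=19: 3 rows → Category takes values {15, 7, 14} — violation; Aisle=3: 3 rows → Category takes values {15, 7, 14} — violation — fails.
(iv) {Aisle, Store} -> SKU: every LHS value maps to a single RHS value — holds.
2 of the 4 dependencies hold.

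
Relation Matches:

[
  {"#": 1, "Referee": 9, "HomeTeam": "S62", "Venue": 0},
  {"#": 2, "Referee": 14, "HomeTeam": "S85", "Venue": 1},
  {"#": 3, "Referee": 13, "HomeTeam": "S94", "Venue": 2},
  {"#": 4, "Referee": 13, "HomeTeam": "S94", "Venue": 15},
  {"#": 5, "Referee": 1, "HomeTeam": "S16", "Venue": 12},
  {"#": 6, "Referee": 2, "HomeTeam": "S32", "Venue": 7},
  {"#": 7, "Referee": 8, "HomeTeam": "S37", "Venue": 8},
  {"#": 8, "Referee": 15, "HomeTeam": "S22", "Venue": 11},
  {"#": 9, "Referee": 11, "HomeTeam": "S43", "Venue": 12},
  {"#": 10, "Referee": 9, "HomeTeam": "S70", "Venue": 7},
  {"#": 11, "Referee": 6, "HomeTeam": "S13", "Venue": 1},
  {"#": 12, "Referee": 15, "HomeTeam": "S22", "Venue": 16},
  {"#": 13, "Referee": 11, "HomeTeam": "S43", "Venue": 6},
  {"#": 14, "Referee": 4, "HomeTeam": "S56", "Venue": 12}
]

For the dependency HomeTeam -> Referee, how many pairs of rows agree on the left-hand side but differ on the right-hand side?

0

HomeTeam=S94: all 2 rows agree on Referee — 0 pairs.
HomeTeam=S22: all 2 rows agree on Referee — 0 pairs.
HomeTeam=S43: all 2 rows agree on Referee — 0 pairs.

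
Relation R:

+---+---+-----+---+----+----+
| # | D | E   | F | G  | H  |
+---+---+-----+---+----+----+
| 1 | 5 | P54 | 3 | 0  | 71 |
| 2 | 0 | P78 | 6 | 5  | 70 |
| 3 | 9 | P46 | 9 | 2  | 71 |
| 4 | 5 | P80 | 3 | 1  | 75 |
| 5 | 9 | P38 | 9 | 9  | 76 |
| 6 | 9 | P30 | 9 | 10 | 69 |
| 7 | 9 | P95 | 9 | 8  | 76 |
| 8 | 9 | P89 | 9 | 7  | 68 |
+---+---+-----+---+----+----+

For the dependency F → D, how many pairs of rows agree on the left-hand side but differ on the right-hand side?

F=3: all 2 rows agree on D — 0 pairs.
F=9: all 5 rows agree on D — 0 pairs.

0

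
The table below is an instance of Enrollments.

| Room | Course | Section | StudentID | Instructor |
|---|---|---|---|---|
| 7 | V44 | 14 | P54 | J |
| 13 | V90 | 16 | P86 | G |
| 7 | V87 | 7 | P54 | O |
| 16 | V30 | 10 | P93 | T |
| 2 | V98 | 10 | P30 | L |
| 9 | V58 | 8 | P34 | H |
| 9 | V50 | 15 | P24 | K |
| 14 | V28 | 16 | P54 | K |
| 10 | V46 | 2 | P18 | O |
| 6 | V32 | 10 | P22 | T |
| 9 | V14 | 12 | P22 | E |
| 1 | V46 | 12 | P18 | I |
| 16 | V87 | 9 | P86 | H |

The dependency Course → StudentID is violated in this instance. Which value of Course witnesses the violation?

V87

Course=V44: 1 row → StudentID = P54 ✓
Course=V90: 1 row → StudentID = P86 ✓
Course=V87: 2 rows → StudentID takes values {P54, P86} — violation
Course=V30: 1 row → StudentID = P93 ✓
Course=V98: 1 row → StudentID = P30 ✓
Course=V58: 1 row → StudentID = P34 ✓
Course=V50: 1 row → StudentID = P24 ✓
Course=V28: 1 row → StudentID = P54 ✓
Course=V46: 2 rows → StudentID = P18, P18 ✓
Course=V32: 1 row → StudentID = P22 ✓
Course=V14: 1 row → StudentID = P22 ✓
The only Course value with inconsistent StudentID is Course=V87.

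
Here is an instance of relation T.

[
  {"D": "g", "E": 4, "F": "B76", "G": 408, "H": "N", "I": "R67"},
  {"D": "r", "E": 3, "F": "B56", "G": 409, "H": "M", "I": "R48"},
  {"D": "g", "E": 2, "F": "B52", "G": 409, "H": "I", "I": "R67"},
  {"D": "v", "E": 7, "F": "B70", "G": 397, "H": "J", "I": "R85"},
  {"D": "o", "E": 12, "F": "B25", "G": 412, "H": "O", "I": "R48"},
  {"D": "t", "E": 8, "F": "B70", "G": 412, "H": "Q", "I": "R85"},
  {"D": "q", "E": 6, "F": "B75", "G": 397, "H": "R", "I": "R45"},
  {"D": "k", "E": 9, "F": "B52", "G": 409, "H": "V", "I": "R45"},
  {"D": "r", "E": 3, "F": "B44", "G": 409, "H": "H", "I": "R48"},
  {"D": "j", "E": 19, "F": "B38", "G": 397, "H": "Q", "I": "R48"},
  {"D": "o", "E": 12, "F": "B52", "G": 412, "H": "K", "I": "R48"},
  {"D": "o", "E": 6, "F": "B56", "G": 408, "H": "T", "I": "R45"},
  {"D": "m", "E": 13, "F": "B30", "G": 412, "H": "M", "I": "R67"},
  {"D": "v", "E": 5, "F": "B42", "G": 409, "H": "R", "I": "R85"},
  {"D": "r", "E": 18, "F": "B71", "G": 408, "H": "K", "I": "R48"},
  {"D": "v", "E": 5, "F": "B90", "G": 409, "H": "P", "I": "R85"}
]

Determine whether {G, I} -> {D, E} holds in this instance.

(G=408, I=R67): 1 row → {D,E} = (g, 4) ✓
(G=409, I=R48): 2 rows → {D,E} = (r, 3), (r, 3) ✓
(G=409, I=R67): 1 row → {D,E} = (g, 2) ✓
(G=397, I=R85): 1 row → {D,E} = (v, 7) ✓
(G=412, I=R48): 2 rows → {D,E} = (o, 12), (o, 12) ✓
(G=412, I=R85): 1 row → {D,E} = (t, 8) ✓
(G=397, I=R45): 1 row → {D,E} = (q, 6) ✓
(G=409, I=R45): 1 row → {D,E} = (k, 9) ✓
(G=397, I=R48): 1 row → {D,E} = (j, 19) ✓
(G=408, I=R45): 1 row → {D,E} = (o, 6) ✓
(G=412, I=R67): 1 row → {D,E} = (m, 13) ✓
(G=409, I=R85): 2 rows → {D,E} = (v, 5), (v, 5) ✓
(G=408, I=R48): 1 row → {D,E} = (r, 18) ✓
Every {G, I} value is associated with a single {D, E} value, so {G, I} -> {D, E} holds.

Yes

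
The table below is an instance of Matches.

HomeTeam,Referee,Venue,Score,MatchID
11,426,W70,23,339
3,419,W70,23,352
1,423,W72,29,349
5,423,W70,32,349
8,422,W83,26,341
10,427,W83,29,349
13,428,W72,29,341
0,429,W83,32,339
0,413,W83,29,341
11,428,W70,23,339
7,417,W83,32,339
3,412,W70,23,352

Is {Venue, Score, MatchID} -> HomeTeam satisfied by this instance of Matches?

(Venue=W70, Score=23, MatchID=339): 2 rows → HomeTeam = 11, 11 ✓
(Venue=W70, Score=23, MatchID=352): 2 rows → HomeTeam = 3, 3 ✓
(Venue=W72, Score=29, MatchID=349): 1 row → HomeTeam = 1 ✓
(Venue=W70, Score=32, MatchID=349): 1 row → HomeTeam = 5 ✓
(Venue=W83, Score=26, MatchID=341): 1 row → HomeTeam = 8 ✓
(Venue=W83, Score=29, MatchID=349): 1 row → HomeTeam = 10 ✓
(Venue=W72, Score=29, MatchID=341): 1 row → HomeTeam = 13 ✓
(Venue=W83, Score=32, MatchID=339): 2 rows → HomeTeam takes values {0, 7} — violation
(Venue=W83, Score=29, MatchID=341): 1 row → HomeTeam = 0 ✓
Two rows agree on {Venue, Score, MatchID} but differ on HomeTeam, so {Venue, Score, MatchID} -> HomeTeam does not hold.

No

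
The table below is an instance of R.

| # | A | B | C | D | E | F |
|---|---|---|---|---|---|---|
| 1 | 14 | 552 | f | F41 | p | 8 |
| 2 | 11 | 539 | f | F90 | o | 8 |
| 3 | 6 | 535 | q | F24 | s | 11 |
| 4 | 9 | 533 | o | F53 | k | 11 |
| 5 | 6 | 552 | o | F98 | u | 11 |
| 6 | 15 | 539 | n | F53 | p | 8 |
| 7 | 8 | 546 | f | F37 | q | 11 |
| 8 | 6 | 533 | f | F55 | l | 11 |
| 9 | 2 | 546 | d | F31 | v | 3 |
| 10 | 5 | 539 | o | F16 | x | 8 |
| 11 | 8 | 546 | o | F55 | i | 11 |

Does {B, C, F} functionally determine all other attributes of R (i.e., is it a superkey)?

Yes

All 11 rows have distinct {B, C, F} values, so {B, C, F} → (all attributes) holds and {B, C, F} is a superkey.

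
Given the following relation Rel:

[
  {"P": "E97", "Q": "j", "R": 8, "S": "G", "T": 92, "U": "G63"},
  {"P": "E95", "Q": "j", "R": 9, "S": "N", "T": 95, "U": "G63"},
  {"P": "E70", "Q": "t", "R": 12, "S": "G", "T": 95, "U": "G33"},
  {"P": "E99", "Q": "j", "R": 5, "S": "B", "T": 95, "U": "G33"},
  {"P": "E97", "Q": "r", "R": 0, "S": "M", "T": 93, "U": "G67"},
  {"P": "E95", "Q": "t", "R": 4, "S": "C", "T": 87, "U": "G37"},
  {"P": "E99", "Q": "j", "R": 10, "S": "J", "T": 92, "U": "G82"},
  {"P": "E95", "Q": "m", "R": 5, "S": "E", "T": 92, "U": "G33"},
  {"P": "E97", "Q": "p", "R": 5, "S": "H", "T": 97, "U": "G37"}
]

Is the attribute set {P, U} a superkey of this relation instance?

All 9 rows have distinct {P, U} values, so {P, U} → (all attributes) holds and {P, U} is a superkey.

Yes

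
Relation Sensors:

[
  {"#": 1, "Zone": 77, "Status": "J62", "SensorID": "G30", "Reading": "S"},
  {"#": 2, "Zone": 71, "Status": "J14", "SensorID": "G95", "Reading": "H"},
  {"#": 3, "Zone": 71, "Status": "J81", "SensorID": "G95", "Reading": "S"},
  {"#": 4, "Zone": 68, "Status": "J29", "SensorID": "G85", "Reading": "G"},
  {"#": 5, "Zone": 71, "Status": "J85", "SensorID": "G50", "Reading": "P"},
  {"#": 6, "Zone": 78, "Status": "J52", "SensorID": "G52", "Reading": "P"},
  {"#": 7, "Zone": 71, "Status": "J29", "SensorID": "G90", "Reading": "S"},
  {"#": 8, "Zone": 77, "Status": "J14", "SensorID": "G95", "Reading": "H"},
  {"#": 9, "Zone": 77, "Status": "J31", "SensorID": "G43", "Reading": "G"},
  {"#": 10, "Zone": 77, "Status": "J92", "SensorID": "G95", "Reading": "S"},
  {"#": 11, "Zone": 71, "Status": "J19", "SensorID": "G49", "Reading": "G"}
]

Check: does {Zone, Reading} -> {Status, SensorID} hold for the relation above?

(Zone=77, Reading=S): rows 1, 10 → {Status,SensorID} takes values {(J62, G30), (J92, G95)} — violation
(Zone=71, Reading=H): row 2 → {Status,SensorID} = (J14, G95) ✓
(Zone=71, Reading=S): rows 3, 7 → {Status,SensorID} takes values {(J81, G95), (J29, G90)} — violation
(Zone=68, Reading=G): row 4 → {Status,SensorID} = (J29, G85) ✓
(Zone=71, Reading=P): row 5 → {Status,SensorID} = (J85, G50) ✓
(Zone=78, Reading=P): row 6 → {Status,SensorID} = (J52, G52) ✓
(Zone=77, Reading=H): row 8 → {Status,SensorID} = (J14, G95) ✓
(Zone=77, Reading=G): row 9 → {Status,SensorID} = (J31, G43) ✓
(Zone=71, Reading=G): row 11 → {Status,SensorID} = (J19, G49) ✓
Two rows agree on {Zone, Reading} but differ on {Status, SensorID}, so {Zone, Reading} -> {Status, SensorID} does not hold.

No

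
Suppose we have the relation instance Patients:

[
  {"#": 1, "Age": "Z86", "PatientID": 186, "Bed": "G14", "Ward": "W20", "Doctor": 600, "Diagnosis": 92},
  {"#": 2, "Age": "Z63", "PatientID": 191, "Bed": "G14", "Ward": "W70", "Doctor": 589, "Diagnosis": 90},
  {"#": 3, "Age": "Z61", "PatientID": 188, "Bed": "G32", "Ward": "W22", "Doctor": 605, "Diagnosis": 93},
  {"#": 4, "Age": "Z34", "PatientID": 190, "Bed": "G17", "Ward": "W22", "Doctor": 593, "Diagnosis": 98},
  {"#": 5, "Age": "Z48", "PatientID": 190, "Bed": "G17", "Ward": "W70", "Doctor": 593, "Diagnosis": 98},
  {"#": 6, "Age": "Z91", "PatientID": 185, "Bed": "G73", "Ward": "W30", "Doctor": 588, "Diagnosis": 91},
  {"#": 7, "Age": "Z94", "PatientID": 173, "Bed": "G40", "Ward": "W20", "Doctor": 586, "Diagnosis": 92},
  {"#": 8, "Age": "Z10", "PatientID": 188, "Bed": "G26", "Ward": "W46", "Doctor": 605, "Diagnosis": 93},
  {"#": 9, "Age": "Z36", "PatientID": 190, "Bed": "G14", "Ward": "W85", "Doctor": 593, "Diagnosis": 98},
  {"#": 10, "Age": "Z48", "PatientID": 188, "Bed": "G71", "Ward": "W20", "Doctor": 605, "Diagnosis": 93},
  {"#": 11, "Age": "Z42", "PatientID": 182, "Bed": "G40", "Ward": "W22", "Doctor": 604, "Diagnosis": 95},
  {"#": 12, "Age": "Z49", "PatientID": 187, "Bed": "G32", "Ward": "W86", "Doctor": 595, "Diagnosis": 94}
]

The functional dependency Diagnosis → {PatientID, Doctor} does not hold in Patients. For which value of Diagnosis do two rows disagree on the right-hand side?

Diagnosis=92: rows 1, 7 → {PatientID,Doctor} takes values {(186, 600), (173, 586)} — violation
Diagnosis=90: row 2 → {PatientID,Doctor} = (191, 589) ✓
Diagnosis=93: rows 3, 8, 10 → {PatientID,Doctor} = (188, 605), (188, 605), (188, 605) ✓
Diagnosis=98: rows 4, 5, 9 → {PatientID,Doctor} = (190, 593), (190, 593), (190, 593) ✓
Diagnosis=91: row 6 → {PatientID,Doctor} = (185, 588) ✓
Diagnosis=95: row 11 → {PatientID,Doctor} = (182, 604) ✓
Diagnosis=94: row 12 → {PatientID,Doctor} = (187, 595) ✓
The only Diagnosis value with inconsistent RHS is Diagnosis=92.

92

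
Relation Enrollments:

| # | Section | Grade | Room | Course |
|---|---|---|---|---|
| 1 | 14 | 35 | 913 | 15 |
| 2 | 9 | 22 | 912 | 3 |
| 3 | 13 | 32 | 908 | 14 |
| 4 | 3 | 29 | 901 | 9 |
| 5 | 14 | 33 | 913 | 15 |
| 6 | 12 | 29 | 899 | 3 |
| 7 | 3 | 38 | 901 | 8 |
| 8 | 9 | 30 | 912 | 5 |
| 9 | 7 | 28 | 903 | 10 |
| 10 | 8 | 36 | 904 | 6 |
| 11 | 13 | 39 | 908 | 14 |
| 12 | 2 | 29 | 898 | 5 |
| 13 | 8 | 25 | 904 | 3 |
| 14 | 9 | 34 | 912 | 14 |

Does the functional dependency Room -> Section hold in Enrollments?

Yes

Room=913: rows 1, 5 → Section = 14, 14 ✓
Room=912: rows 2, 8, 14 → Section = 9, 9, 9 ✓
Room=908: rows 3, 11 → Section = 13, 13 ✓
Room=901: rows 4, 7 → Section = 3, 3 ✓
Room=899: row 6 → Section = 12 ✓
Room=903: row 9 → Section = 7 ✓
Room=904: rows 10, 13 → Section = 8, 8 ✓
Room=898: row 12 → Section = 2 ✓
Every Room value is associated with a single Section value, so Room -> Section holds.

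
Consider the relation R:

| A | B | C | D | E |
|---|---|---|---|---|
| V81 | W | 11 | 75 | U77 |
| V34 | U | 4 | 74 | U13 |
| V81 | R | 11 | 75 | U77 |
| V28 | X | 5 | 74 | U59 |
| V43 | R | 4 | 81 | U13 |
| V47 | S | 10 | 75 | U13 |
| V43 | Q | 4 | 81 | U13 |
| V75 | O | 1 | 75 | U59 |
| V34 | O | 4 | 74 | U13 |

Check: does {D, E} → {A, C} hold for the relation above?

(D=75, E=U77): 2 rows → {A,C} = (V81, 11), (V81, 11) ✓
(D=74, E=U13): 2 rows → {A,C} = (V34, 4), (V34, 4) ✓
(D=74, E=U59): 1 row → {A,C} = (V28, 5) ✓
(D=81, E=U13): 2 rows → {A,C} = (V43, 4), (V43, 4) ✓
(D=75, E=U13): 1 row → {A,C} = (V47, 10) ✓
(D=75, E=U59): 1 row → {A,C} = (V75, 1) ✓
Every {D, E} value is associated with a single {A, C} value, so {D, E} → {A, C} holds.

Yes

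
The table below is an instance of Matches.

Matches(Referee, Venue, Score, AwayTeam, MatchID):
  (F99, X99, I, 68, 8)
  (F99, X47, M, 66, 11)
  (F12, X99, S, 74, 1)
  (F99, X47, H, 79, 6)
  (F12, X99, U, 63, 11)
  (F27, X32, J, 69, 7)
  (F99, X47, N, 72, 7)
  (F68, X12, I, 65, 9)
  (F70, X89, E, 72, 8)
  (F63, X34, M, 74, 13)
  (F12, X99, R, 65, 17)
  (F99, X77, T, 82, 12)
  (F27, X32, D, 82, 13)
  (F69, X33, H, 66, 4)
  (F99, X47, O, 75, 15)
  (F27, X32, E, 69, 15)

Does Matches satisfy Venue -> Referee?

Venue=X99: 4 rows → Referee takes values {F99, F12} — violation
Venue=X47: 4 rows → Referee = F99, F99, F99, F99 ✓
Venue=X32: 3 rows → Referee = F27, F27, F27 ✓
Venue=X12: 1 row → Referee = F68 ✓
Venue=X89: 1 row → Referee = F70 ✓
Venue=X34: 1 row → Referee = F63 ✓
Venue=X77: 1 row → Referee = F99 ✓
Venue=X33: 1 row → Referee = F69 ✓
Two rows agree on Venue but differ on Referee, so Venue -> Referee does not hold.

No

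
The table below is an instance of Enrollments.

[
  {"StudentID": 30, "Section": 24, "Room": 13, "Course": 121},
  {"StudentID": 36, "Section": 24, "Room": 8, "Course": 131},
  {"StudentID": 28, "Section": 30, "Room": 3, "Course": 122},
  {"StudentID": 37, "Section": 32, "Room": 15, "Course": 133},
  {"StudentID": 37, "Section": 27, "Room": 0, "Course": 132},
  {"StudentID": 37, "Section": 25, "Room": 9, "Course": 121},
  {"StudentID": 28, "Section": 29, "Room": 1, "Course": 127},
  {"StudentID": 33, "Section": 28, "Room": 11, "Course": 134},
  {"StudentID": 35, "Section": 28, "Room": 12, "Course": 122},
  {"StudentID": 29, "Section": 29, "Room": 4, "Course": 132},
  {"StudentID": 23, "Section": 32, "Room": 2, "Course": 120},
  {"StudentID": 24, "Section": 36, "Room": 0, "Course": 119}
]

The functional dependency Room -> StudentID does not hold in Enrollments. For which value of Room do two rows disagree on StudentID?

Room=13: 1 row → StudentID = 30 ✓
Room=8: 1 row → StudentID = 36 ✓
Room=3: 1 row → StudentID = 28 ✓
Room=15: 1 row → StudentID = 37 ✓
Room=0: 2 rows → StudentID takes values {37, 24} — violation
Room=9: 1 row → StudentID = 37 ✓
Room=1: 1 row → StudentID = 28 ✓
Room=11: 1 row → StudentID = 33 ✓
Room=12: 1 row → StudentID = 35 ✓
Room=4: 1 row → StudentID = 29 ✓
Room=2: 1 row → StudentID = 23 ✓
The only Room value with inconsistent StudentID is Room=0.

0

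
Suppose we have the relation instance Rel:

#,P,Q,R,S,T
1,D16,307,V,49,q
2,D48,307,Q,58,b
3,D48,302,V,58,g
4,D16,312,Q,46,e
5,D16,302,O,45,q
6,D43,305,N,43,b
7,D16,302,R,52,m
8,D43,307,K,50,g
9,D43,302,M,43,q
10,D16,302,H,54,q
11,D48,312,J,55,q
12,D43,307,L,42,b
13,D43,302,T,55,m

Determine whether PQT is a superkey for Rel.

No

Rows 5 and 10 have the same PQT value (P=D16, Q=302, T=q) but are distinct tuples, so PQT does not determine every attribute — not a superkey.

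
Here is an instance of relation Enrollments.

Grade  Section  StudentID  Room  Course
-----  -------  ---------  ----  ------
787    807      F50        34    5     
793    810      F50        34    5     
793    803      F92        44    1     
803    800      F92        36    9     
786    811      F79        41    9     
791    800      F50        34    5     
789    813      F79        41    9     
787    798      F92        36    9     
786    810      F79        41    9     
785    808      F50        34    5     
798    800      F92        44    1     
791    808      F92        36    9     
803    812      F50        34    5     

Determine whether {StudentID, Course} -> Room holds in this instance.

(StudentID=F50, Course=5): 5 rows → Room = 34, 34, 34, 34, 34 ✓
(StudentID=F92, Course=1): 2 rows → Room = 44, 44 ✓
(StudentID=F92, Course=9): 3 rows → Room = 36, 36, 36 ✓
(StudentID=F79, Course=9): 3 rows → Room = 41, 41, 41 ✓
Every {StudentID, Course} value is associated with a single Room value, so {StudentID, Course} -> Room holds.

Yes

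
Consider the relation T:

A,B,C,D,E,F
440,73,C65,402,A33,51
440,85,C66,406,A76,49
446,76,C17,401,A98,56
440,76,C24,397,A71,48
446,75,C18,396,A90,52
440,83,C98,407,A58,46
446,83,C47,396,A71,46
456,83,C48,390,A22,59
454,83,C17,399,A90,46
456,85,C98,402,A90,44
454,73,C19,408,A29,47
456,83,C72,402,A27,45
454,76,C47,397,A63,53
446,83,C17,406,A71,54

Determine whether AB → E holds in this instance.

(A=440, B=73): 1 row → E = A33 ✓
(A=440, B=85): 1 row → E = A76 ✓
(A=446, B=76): 1 row → E = A98 ✓
(A=440, B=76): 1 row → E = A71 ✓
(A=446, B=75): 1 row → E = A90 ✓
(A=440, B=83): 1 row → E = A58 ✓
(A=446, B=83): 2 rows → E = A71, A71 ✓
(A=456, B=83): 2 rows → E takes values {A22, A27} — violation
(A=454, B=83): 1 row → E = A90 ✓
(A=456, B=85): 1 row → E = A90 ✓
(A=454, B=73): 1 row → E = A29 ✓
(A=454, B=76): 1 row → E = A63 ✓
Two rows agree on AB but differ on E, so AB → E does not hold.

No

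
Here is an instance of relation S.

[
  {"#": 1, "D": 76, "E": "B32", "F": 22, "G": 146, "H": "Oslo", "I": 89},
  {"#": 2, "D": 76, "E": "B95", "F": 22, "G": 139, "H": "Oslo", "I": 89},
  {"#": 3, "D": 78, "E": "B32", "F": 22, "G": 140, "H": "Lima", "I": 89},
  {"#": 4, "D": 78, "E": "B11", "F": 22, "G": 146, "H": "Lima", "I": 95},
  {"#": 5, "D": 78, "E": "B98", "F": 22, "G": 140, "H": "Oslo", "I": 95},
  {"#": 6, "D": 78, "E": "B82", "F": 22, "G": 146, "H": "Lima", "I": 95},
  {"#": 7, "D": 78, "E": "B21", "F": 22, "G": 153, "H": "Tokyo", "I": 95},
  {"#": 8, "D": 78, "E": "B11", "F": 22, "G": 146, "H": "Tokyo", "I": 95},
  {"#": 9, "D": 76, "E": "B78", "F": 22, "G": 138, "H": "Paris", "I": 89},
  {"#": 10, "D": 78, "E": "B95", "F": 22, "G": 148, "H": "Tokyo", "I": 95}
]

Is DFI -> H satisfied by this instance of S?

No

(D=76, F=22, I=89): rows 1, 2, 9 → H takes values {Oslo, Paris} — violation
(D=78, F=22, I=89): row 3 → H = Lima ✓
(D=78, F=22, I=95): rows 4, 5, 6, 7, 8, 10 → H takes values {Lima, Oslo, Tokyo} — violation
Two rows agree on DFI but differ on H, so DFI -> H does not hold.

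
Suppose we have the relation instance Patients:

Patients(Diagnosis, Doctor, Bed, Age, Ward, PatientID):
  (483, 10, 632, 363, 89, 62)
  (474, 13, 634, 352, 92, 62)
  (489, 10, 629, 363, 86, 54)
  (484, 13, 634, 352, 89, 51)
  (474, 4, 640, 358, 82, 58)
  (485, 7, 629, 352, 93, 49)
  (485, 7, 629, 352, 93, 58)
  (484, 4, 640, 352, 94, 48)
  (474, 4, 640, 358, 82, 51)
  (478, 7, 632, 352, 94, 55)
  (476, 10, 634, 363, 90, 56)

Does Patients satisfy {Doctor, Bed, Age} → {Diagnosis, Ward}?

No

(Doctor=10, Bed=632, Age=363): 1 row → {Diagnosis,Ward} = (483, 89) ✓
(Doctor=13, Bed=634, Age=352): 2 rows → {Diagnosis,Ward} takes values {(474, 92), (484, 89)} — violation
(Doctor=10, Bed=629, Age=363): 1 row → {Diagnosis,Ward} = (489, 86) ✓
(Doctor=4, Bed=640, Age=358): 2 rows → {Diagnosis,Ward} = (474, 82), (474, 82) ✓
(Doctor=7, Bed=629, Age=352): 2 rows → {Diagnosis,Ward} = (485, 93), (485, 93) ✓
(Doctor=4, Bed=640, Age=352): 1 row → {Diagnosis,Ward} = (484, 94) ✓
(Doctor=7, Bed=632, Age=352): 1 row → {Diagnosis,Ward} = (478, 94) ✓
(Doctor=10, Bed=634, Age=363): 1 row → {Diagnosis,Ward} = (476, 90) ✓
Two rows agree on {Doctor, Bed, Age} but differ on {Diagnosis, Ward}, so {Doctor, Bed, Age} → {Diagnosis, Ward} does not hold.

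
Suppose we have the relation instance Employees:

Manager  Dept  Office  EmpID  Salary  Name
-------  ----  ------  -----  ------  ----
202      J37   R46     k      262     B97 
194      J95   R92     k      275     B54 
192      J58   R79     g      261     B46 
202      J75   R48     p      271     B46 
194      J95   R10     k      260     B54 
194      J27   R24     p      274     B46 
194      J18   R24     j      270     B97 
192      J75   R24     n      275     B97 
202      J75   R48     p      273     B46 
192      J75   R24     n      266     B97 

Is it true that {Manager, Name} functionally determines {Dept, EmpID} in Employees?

(Manager=202, Name=B97): 1 row → {Dept,EmpID} = (J37, k) ✓
(Manager=194, Name=B54): 2 rows → {Dept,EmpID} = (J95, k), (J95, k) ✓
(Manager=192, Name=B46): 1 row → {Dept,EmpID} = (J58, g) ✓
(Manager=202, Name=B46): 2 rows → {Dept,EmpID} = (J75, p), (J75, p) ✓
(Manager=194, Name=B46): 1 row → {Dept,EmpID} = (J27, p) ✓
(Manager=194, Name=B97): 1 row → {Dept,EmpID} = (J18, j) ✓
(Manager=192, Name=B97): 2 rows → {Dept,EmpID} = (J75, n), (J75, n) ✓
Every {Manager, Name} value is associated with a single {Dept, EmpID} value, so {Manager, Name} → {Dept, EmpID} holds.

Yes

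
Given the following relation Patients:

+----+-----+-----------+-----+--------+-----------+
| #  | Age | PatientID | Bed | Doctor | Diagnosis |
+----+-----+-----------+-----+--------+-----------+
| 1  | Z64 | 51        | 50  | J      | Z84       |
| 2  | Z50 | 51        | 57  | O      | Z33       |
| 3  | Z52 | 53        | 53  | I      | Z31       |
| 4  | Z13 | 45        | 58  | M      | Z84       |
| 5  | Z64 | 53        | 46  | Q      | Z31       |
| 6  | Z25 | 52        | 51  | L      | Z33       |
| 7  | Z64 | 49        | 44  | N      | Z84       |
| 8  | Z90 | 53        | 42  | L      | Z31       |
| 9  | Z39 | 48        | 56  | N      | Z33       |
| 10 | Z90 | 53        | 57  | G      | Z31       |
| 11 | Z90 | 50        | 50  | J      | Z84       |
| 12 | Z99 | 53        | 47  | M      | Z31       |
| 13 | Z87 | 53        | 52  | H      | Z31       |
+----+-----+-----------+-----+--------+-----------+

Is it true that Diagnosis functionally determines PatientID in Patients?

Diagnosis=Z84: rows 1, 4, 7, 11 → PatientID takes values {51, 45, 49, 50} — violation
Diagnosis=Z33: rows 2, 6, 9 → PatientID takes values {51, 52, 48} — violation
Diagnosis=Z31: rows 3, 5, 8, 10, 12, 13 → PatientID = 53, 53, 53, 53, 53, 53 ✓
Two rows agree on Diagnosis but differ on PatientID, so Diagnosis -> PatientID does not hold.

No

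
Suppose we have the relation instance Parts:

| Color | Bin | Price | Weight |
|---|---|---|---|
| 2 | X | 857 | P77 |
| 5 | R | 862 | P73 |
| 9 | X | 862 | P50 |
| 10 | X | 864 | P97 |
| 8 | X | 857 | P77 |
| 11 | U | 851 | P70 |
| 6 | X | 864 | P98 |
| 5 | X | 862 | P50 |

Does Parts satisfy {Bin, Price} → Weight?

No

(Bin=X, Price=857): 2 rows → Weight = P77, P77 ✓
(Bin=R, Price=862): 1 row → Weight = P73 ✓
(Bin=X, Price=862): 2 rows → Weight = P50, P50 ✓
(Bin=X, Price=864): 2 rows → Weight takes values {P97, P98} — violation
(Bin=U, Price=851): 1 row → Weight = P70 ✓
Two rows agree on {Bin, Price} but differ on Weight, so {Bin, Price} → Weight does not hold.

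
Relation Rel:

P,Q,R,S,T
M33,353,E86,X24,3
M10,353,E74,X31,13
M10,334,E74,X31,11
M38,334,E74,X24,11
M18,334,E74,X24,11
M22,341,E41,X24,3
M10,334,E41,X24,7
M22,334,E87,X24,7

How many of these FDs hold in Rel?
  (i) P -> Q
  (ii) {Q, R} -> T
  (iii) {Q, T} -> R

(i) P -> Q: P=M10: 3 rows → Q takes values {353, 334} — violation; P=M22: 2 rows → Q takes values {341, 334} — violation — fails.
(ii) {Q, R} -> T: every LHS value maps to a single RHS value — holds.
(iii) {Q, T} -> R: (Q=334, T=7): 2 rows → R takes values {E41, E87} — violation — fails.
1 of the 3 dependencies holds.

1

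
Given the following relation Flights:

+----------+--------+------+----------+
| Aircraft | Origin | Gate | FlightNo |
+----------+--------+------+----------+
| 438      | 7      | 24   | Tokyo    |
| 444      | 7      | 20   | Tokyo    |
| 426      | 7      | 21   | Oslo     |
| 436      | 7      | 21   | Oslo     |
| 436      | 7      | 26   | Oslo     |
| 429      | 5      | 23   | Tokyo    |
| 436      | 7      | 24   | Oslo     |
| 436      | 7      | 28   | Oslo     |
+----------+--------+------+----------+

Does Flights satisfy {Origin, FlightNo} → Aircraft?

(Origin=7, FlightNo=Tokyo): 2 rows → Aircraft takes values {438, 444} — violation
(Origin=7, FlightNo=Oslo): 5 rows → Aircraft takes values {426, 436} — violation
(Origin=5, FlightNo=Tokyo): 1 row → Aircraft = 429 ✓
Two rows agree on {Origin, FlightNo} but differ on Aircraft, so {Origin, FlightNo} → Aircraft does not hold.

No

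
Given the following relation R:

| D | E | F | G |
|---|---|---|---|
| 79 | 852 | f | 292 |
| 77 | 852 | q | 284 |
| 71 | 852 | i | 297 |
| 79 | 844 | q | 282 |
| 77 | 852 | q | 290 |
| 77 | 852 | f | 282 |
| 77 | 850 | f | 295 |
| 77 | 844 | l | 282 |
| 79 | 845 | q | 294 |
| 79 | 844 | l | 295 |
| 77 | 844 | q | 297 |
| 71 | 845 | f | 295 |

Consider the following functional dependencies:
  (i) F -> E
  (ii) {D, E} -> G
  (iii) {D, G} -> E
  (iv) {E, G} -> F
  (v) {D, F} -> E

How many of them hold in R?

(i) F -> E: F=f: 4 rows → E takes values {852, 850, 845} — violation; F=q: 5 rows → E takes values {852, 844, 845} — violation — fails.
(ii) {D, E} -> G: (D=77, E=852): 3 rows → G takes values {284, 290, 282} — violation; (D=79, E=844): 2 rows → G takes values {282, 295} — violation; (D=77, E=844): 2 rows → G takes values {282, 297} — violation — fails.
(iii) {D, G} -> E: (D=77, G=282): 2 rows → E takes values {852, 844} — violation — fails.
(iv) {E, G} -> F: (E=844, G=282): 2 rows → F takes values {q, l} — violation — fails.
(v) {D, F} -> E: (D=77, F=q): 3 rows → E takes values {852, 844} — violation; (D=79, F=q): 2 rows → E takes values {844, 845} — violation; (D=77, F=f): 2 rows → E takes values {852, 850} — violation — fails.
None of the 5 dependencies hold.

0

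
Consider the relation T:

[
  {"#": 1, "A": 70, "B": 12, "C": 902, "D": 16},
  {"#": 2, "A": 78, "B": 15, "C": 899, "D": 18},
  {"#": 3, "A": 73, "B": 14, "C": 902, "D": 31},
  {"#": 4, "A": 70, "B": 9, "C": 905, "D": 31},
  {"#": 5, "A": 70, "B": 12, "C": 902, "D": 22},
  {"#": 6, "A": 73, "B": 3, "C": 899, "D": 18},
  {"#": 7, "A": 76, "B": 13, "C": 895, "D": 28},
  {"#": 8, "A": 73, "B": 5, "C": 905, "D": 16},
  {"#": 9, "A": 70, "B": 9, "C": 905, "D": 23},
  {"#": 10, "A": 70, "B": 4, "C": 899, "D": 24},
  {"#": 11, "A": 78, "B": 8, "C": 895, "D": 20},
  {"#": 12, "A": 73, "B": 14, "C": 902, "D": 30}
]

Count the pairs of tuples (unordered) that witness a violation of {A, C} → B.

0

(A=70, C=902): all 2 rows agree on B — 0 pairs.
(A=73, C=902): all 2 rows agree on B — 0 pairs.
(A=70, C=905): all 2 rows agree on B — 0 pairs.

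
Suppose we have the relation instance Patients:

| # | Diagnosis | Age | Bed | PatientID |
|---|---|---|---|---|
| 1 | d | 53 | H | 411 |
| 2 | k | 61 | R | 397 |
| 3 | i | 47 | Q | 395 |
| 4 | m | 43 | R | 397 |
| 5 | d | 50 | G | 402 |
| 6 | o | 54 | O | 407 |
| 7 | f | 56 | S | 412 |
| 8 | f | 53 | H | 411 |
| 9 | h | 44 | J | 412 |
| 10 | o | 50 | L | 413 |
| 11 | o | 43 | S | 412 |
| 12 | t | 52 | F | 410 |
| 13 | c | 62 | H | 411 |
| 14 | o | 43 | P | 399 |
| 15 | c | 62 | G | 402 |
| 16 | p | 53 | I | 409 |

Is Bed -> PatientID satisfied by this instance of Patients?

Bed=H: rows 1, 8, 13 → PatientID = 411, 411, 411 ✓
Bed=R: rows 2, 4 → PatientID = 397, 397 ✓
Bed=Q: row 3 → PatientID = 395 ✓
Bed=G: rows 5, 15 → PatientID = 402, 402 ✓
Bed=O: row 6 → PatientID = 407 ✓
Bed=S: rows 7, 11 → PatientID = 412, 412 ✓
Bed=J: row 9 → PatientID = 412 ✓
Bed=L: row 10 → PatientID = 413 ✓
Bed=F: row 12 → PatientID = 410 ✓
Bed=P: row 14 → PatientID = 399 ✓
Bed=I: row 16 → PatientID = 409 ✓
Every Bed value is associated with a single PatientID value, so Bed -> PatientID holds.

Yes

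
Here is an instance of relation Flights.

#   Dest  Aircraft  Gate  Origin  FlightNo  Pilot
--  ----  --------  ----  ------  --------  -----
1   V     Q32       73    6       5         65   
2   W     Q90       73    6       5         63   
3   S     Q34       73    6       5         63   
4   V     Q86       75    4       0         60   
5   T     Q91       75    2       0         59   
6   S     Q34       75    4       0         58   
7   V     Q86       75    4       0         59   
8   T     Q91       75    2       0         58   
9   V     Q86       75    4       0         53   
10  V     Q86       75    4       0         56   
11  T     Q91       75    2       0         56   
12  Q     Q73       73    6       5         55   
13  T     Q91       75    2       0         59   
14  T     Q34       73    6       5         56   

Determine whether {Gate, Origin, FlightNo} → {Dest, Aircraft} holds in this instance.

(Gate=73, Origin=6, FlightNo=5): rows 1, 2, 3, 12, 14 → {Dest,Aircraft} takes values {(V, Q32), (W, Q90), (S, Q34), (Q, Q73), (T, Q34)} — violation
(Gate=75, Origin=4, FlightNo=0): rows 4, 6, 7, 9, 10 → {Dest,Aircraft} takes values {(V, Q86), (S, Q34)} — violation
(Gate=75, Origin=2, FlightNo=0): rows 5, 8, 11, 13 → {Dest,Aircraft} = (T, Q91), (T, Q91), (T, Q91), (T, Q91) ✓
Two rows agree on {Gate, Origin, FlightNo} but differ on {Dest, Aircraft}, so {Gate, Origin, FlightNo} → {Dest, Aircraft} does not hold.

No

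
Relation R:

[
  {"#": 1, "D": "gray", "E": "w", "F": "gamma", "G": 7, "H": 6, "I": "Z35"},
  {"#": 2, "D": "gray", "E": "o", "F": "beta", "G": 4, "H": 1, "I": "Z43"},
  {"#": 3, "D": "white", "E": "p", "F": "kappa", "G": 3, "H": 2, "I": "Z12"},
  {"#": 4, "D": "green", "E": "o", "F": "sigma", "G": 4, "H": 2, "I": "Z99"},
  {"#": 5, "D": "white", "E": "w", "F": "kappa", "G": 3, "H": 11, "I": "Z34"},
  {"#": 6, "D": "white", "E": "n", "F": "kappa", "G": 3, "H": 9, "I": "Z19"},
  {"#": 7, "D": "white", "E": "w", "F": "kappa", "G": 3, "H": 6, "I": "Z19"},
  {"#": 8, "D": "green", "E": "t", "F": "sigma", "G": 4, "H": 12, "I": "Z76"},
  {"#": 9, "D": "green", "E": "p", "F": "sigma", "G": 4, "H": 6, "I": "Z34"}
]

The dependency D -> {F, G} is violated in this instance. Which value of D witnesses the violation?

gray

D=gray: rows 1, 2 → {F,G} takes values {(gamma, 7), (beta, 4)} — violation
D=white: rows 3, 5, 6, 7 → {F,G} = (kappa, 3), (kappa, 3), (kappa, 3), (kappa, 3) ✓
D=green: rows 4, 8, 9 → {F,G} = (sigma, 4), (sigma, 4), (sigma, 4) ✓
The only D value with inconsistent RHS is D=gray.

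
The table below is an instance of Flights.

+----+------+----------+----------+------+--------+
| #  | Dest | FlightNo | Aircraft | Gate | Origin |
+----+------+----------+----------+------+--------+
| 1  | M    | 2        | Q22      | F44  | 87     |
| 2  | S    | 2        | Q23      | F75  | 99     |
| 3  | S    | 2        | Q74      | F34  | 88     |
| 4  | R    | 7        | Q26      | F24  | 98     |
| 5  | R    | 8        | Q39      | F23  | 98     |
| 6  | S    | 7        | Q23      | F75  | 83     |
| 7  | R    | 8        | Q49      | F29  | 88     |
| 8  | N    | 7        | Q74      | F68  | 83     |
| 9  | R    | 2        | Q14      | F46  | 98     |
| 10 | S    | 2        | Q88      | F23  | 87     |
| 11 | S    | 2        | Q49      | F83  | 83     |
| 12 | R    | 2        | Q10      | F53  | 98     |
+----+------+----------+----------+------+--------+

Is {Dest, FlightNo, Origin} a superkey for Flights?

Rows 9 and 12 have the same {Dest, FlightNo, Origin} value (Dest=R, FlightNo=2, Origin=98) but are distinct tuples, so {Dest, FlightNo, Origin} does not determine every attribute — not a superkey.

No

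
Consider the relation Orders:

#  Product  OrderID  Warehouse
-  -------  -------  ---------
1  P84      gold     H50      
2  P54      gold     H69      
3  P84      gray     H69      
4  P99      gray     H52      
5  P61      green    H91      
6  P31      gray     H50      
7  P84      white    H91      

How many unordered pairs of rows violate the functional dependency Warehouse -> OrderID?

3

Warehouse=H50: violating pairs (1,6) — 1 pair.
Warehouse=H69: violating pairs (2,3) — 1 pair.
Warehouse=H91: violating pairs (5,7) — 1 pair.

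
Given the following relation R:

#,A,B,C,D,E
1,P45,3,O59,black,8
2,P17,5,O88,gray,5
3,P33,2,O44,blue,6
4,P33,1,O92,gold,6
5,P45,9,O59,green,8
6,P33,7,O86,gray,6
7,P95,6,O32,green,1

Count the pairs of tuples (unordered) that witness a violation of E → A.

E=8: all 2 rows agree on A — 0 pairs.
E=6: all 3 rows agree on A — 0 pairs.

0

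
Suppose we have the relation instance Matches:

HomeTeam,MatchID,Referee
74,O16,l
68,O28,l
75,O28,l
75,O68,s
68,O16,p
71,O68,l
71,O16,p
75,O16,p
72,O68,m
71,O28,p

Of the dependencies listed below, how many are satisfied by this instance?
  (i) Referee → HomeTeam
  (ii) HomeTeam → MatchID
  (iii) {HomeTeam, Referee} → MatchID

0

(i) Referee → HomeTeam: Referee=l: 4 rows → HomeTeam takes values {74, 68, 75, 71} — violation; Referee=p: 4 rows → HomeTeam takes values {68, 71, 75} — violation — fails.
(ii) HomeTeam → MatchID: HomeTeam=68: 2 rows → MatchID takes values {O28, O16} — violation; HomeTeam=75: 3 rows → MatchID takes values {O28, O68, O16} — violation; HomeTeam=71: 3 rows → MatchID takes values {O68, O16, O28} — violation — fails.
(iii) {HomeTeam, Referee} → MatchID: (HomeTeam=71, Referee=p): 2 rows → MatchID takes values {O16, O28} — violation — fails.
None of the 3 dependencies hold.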